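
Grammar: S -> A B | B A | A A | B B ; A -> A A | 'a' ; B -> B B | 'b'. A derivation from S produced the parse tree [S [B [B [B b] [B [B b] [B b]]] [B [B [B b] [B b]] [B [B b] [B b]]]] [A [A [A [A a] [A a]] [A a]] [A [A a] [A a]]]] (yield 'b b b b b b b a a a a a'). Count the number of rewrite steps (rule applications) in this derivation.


Every bracketed nonterminal node [X ...] in the tree is produced by exactly one rule application.
Reading the tree off as a leftmost derivation:
  Step 1: S  =>  B A   (applied S -> B A)
  Step 2: B A  =>  B B A   (applied B -> B B)
  Step 3: B B A  =>  B B B A   (applied B -> B B)
  Step 4: B B B A  =>  b B B A   (applied B -> b)
  Step 5: b B B A  =>  b B B B A   (applied B -> B B)
  Step 6: b B B B A  =>  b b B B A   (applied B -> b)
  Step 7: b b B B A  =>  b b b B A   (applied B -> b)
  Step 8: b b b B A  =>  b b b B B A   (applied B -> B B)
  Step 9: b b b B B A  =>  b b b B B B A   (applied B -> B B)
  Step 10: b b b B B B A  =>  b b b b B B A   (applied B -> b)
  Step 11: b b b b B B A  =>  b b b b b B A   (applied B -> b)
  Step 12: b b b b b B A  =>  b b b b b B B A   (applied B -> B B)
  Step 13: b b b b b B B A  =>  b b b b b b B A   (applied B -> b)
  Step 14: b b b b b b B A  =>  b b b b b b b A   (applied B -> b)
  Step 15: b b b b b b b A  =>  b b b b b b b A A   (applied A -> A A)
  Step 16: b b b b b b b A A  =>  b b b b b b b A A A   (applied A -> A A)
  Step 17: b b b b b b b A A A  =>  b b b b b b b A A A A   (applied A -> A A)
  Step 18: b b b b b b b A A A A  =>  b b b b b b b a A A A   (applied A -> a)
  Step 19: b b b b b b b a A A A  =>  b b b b b b b a a A A   (applied A -> a)
  Step 20: b b b b b b b a a A A  =>  b b b b b b b a a a A   (applied A -> a)
  Step 21: b b b b b b b a a a A  =>  b b b b b b b a a a A A   (applied A -> A A)
  Step 22: b b b b b b b a a a A A  =>  b b b b b b b a a a a A   (applied A -> a)
  Step 23: b b b b b b b a a a a A  =>  b b b b b b b a a a a a   (applied A -> a)
Final yield: b b b b b b b a a a a a
Total rewrite steps: 23

23


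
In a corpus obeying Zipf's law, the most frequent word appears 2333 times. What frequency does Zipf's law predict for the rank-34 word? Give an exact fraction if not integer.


Zipf's law: freq(rank) = f1 / rank
f1 = 2333, rank = 34
freq = 2333 / 34
GCD(2333, 34) = 1
Simplified: 2333/34

2333/34


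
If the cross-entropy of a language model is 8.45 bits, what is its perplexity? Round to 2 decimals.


Perplexity formula: PP = 2^H
H = 8.45
PP = 2^8.45
Decompose: 2^8.45 = 2^8 * 2^0.45
2^8 = 256, 2^0.45 ~ 1.3660403
PP ~ 256 * 1.3660403 = 349.7063168
Rounded to 2 decimals: 349.71

349.71


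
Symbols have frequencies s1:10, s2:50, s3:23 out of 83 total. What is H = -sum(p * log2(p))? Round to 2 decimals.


Computing entropy H = -sum(p_i * log2(p_i)):
  s1: p = 10/83 = 0.1205, -p*log2(p) = 0.3678
  s2: p = 50/83 = 0.6024, -p*log2(p) = 0.4405
  s3: p = 23/83 = 0.2771, -p*log2(p) = 0.5131
H = sum of terms = 1.3214
Rounded to 2 decimals: 1.32

1.32


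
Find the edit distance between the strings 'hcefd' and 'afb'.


Building DP table for s1='hcefd' (len 5) and s2='afb' (len 3):
       a  f  b
    0  1  2  3
  h 1  1  2  3
  c 2  2  2  3
  e 3  3  3  3
  f 4  4  3  4
  d 5  5  4  4
Edit distance = dp[5][3] = 4

4


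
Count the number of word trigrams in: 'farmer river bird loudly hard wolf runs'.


Word trigrams from [7] words:
  Trigram 1: (farmer river bird)
  Trigram 2: (river bird loudly)
  Trigram 3: (bird loudly hard)
  Trigram 4: (loudly hard wolf)
  Trigram 5: (hard wolf runs)
Total word trigrams: 7 - 2 = 5

5


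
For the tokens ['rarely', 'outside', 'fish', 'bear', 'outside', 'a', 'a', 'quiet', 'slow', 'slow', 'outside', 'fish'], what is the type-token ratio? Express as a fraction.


Tokens: 12
Unique types: ('a', 'bear', 'fish', 'outside', 'quiet', 'rarely', 'slow') = 7
TTR = 7/12
Already in lowest terms.

7/12


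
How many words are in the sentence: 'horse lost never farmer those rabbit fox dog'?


Counting words by splitting on spaces:
  Word 1: 'horse'
  Word 2: 'lost'
  Word 3: 'never'
  Word 4: 'farmer'
  Word 5: 'those'
  Word 6: 'rabbit'
  Word 7: 'fox'
  Word 8: 'dog'
Total words: 8

8


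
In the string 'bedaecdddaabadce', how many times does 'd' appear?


Scanning 'bedaecdddaabadce' for 'd':
  Position 2: 'd' -> MATCH (count: 1)
  Position 6: 'd' -> MATCH (count: 2)
  Position 7: 'd' -> MATCH (count: 3)
  Position 8: 'd' -> MATCH (count: 4)
  Position 13: 'd' -> MATCH (count: 5)
Total occurrences of 'd': 5

5


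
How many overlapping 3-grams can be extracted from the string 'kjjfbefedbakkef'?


String 'kjjfbefedbakkef' has length L = 15.
Number of overlapping n-grams = L - n + 1
Substituting: 15 - 3 + 1 = 13

13


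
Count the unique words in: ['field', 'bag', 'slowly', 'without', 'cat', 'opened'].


Listing all tokens and tracking unique types:
  Token 1: 'field' -> NEW (unique so far: 1)
  Token 2: 'bag' -> NEW (unique so far: 2)
  Token 3: 'slowly' -> NEW (unique so far: 3)
  Token 4: 'without' -> NEW (unique so far: 4)
  Token 5: 'cat' -> NEW (unique so far: 5)
  Token 6: 'opened' -> NEW (unique so far: 6)
Unique types: ('bag', 'cat', 'field', 'opened', 'slowly', 'without')
Vocabulary size: 6

6


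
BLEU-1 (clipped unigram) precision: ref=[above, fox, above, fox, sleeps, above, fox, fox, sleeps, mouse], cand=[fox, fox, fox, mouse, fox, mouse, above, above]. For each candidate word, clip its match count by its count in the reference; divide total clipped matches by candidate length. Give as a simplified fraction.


Reference word counts: {'above': 3, 'fox': 4, 'mouse': 1, 'sleeps': 2}
Checking each candidate word (with clipping):
  'fox' -> in reference (ref count 4, used 1/4) -> match (matches: 1)
  'fox' -> in reference (ref count 4, used 2/4) -> match (matches: 2)
  'fox' -> in reference (ref count 4, used 3/4) -> match (matches: 3)
  'mouse' -> in reference (ref count 1, used 1/1) -> match (matches: 4)
  'fox' -> in reference (ref count 4, used 4/4) -> match (matches: 5)
  'mouse' -> ref count 1 already used up (1/1) -> clipped, no match (matches: 5)
  'above' -> in reference (ref count 3, used 1/3) -> match (matches: 6)
  'above' -> in reference (ref count 3, used 2/3) -> match (matches: 7)
Clipped matches: 7, Candidate length: 8
Precision = 7/8

7/8


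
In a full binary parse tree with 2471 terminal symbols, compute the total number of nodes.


Leaf nodes (terminals): 2471
Internal nodes = n - 1 = 2471 - 1 = 2470
Total = leaves + internal = 2471 + 2470 = 4941

4941


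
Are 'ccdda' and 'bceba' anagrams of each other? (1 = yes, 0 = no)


Sort characters of 'ccdda': 'accdd'
Sort characters of 'bceba': 'abbce'
Sorted forms differ -> they are NOT anagrams
Result: 0

0


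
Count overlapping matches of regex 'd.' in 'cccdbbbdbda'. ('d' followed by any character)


Pattern: d. means 'd' followed by any character.
Scanning 'cccdbbbdbda' position-by-position:
  Pos 0: window 'cc' -> no
  Pos 1: window 'cc' -> no
  Pos 2: window 'cd' -> no
  Pos 3: window 'db' -> MATCH
  Pos 4: window 'bb' -> no
  Pos 5: window 'bb' -> no
  Pos 6: window 'bd' -> no
  Pos 7: window 'db' -> MATCH
  Pos 8: window 'bd' -> no
  Pos 9: window 'da' -> MATCH
  Pos 10: window 'a' -> no
Total matches: 3

3


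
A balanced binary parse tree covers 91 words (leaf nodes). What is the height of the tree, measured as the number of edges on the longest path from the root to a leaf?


In a balanced binary tree with n leaves the deepest leaf is ceil(log2(n)) edges below the root.
log2(91) = 6.5078
ceil(6.5078) = 7
height (edges) = 7

7


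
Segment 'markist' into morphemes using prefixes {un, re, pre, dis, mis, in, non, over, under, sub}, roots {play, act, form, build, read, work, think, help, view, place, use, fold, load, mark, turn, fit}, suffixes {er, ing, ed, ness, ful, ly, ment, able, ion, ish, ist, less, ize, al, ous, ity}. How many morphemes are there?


Segmenting 'markist' against the inventory:
  'mark' -> root (morpheme 1)
  'ist' -> suffix (morpheme 2)
Total morphemes: 2

2


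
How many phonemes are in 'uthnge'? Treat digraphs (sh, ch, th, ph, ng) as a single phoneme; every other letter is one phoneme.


Parsing 'uthnge' greedily, digraphs first:
  'u' -> vowel phoneme (phonemes so far: 1)
  'th' -> digraph (1 consonant phoneme) (phonemes so far: 2)
  'ng' -> digraph (1 consonant phoneme) (phonemes so far: 3)
  'e' -> vowel phoneme (phonemes so far: 4)
Total phonemes: 4

4


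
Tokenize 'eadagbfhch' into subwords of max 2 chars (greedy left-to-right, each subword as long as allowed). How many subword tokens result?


'eadagbfhch' has 10 characters.
Chunking with max size 2:
  Chunk 1: 'ea' (positions 0-1)
  Chunk 2: 'da' (positions 2-3)
  Chunk 3: 'gb' (positions 4-5)
  Chunk 4: 'fh' (positions 6-7)
  Chunk 5: 'ch' (positions 8-9)
Total chunks: ceil(10 / 2) = 5

5


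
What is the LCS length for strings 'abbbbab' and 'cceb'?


DP table for LCS of 'abbbbab' and 'cceb':
       c  c  e  b
    0  0  0  0  0
  a 0  0  0  0  0
  b 0  0  0  0  1
  b 0  0  0  0  1
  b 0  0  0  0  1
  b 0  0  0  0  1
  a 0  0  0  0  1
  b 0  0  0  0  1
LCS: 'b'
LCS length = 1

1


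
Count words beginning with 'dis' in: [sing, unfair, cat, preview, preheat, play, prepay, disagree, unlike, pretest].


Checking each word for prefix 'dis':
  'sing' -> no (count: 0)
  'unfair' -> no (count: 0)
  'cat' -> no (count: 0)
  'preview' -> no (count: 0)
  'preheat' -> no (count: 0)
  'play' -> no (count: 0)
  'prepay' -> no (count: 0)
  'disagree' -> YES, starts with 'dis' (count: 1)
  'unlike' -> no (count: 1)
  'pretest' -> no (count: 1)
Total with prefix 'dis': 1

1


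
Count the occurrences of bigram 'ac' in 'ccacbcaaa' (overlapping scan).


Scanning 'ccacbcaaa' for bigram 'ac':
  Position 0: 'cc' -> no
  Position 1: 'ca' -> no
  Position 2: 'ac' -> MATCH
  Position 3: 'cb' -> no
  Position 4: 'bc' -> no
  Position 5: 'ca' -> no
  Position 6: 'aa' -> no
  Position 7: 'aa' -> no
Total matches: 1

1


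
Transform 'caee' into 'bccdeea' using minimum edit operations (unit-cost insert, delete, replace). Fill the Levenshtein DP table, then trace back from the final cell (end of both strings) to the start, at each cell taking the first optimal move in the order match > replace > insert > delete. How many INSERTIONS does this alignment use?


Edit distance = 4. Backtracking from cell (4, 7) with preference match > replace > insert > delete,
then listing the resulting alignment 'caee' -> 'bccdeea' left to right:
  Step 1: insert 'b' [insertion #1]
  Step 2: insert 'c' [insertion #2]
  Step 3: keep 'c'
  Step 4: replace a->d
  Step 5: keep 'e'
  Step 6: keep 'e'
  Step 7: insert 'a' [insertion #3]
Total insertions: 3

3


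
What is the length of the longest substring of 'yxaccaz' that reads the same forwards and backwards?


Scanning 'yxaccaz' for palindromic substrings.
Substring at positions 2-5: 'acca'.
Check: reverse('acca') = 'acca' -> palindrome confirmed.
Neighbouring characters ('x' / 'z') break symmetry, so it cannot extend further.
No longer palindromic substring exists; longest length = 4

4


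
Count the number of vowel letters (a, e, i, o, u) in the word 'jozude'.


Scanning each character of 'jozude':
  Position 1: 'j' -> consonant (running count: 0)
  Position 2: 'o' -> vowel (running count: 1)
  Position 3: 'z' -> consonant (running count: 1)
  Position 4: 'u' -> vowel (running count: 2)
  Position 5: 'd' -> consonant (running count: 2)
  Position 6: 'e' -> vowel (running count: 3)
Total vowels: 3

3


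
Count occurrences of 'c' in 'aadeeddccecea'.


Scanning 'aadeeddccecea' for 'c':
  Position 7: 'c' -> MATCH (count: 1)
  Position 8: 'c' -> MATCH (count: 2)
  Position 10: 'c' -> MATCH (count: 3)
Total occurrences of 'c': 3

3


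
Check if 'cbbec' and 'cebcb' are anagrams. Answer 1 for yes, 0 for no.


Sort characters of 'cbbec': 'bbcce'
Sort characters of 'cebcb': 'bbcce'
Sorted forms match -> they ARE anagrams
Result: 1

1


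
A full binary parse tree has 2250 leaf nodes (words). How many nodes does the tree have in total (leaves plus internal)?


Leaf nodes (terminals): 2250
Internal nodes = n - 1 = 2250 - 1 = 2249
Total = leaves + internal = 2250 + 2249 = 4499

4499


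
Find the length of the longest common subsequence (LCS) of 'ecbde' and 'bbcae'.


DP table for LCS of 'ecbde' and 'bbcae':
       b  b  c  a  e
    0  0  0  0  0  0
  e 0  0  0  0  0  1
  c 0  0  0  1  1  1
  b 0  1  1  1  1  1
  d 0  1  1  1  1  1
  e 0  1  1  1  1  2
LCS: 'ce'
LCS length = 2

2


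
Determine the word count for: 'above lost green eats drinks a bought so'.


Counting words by splitting on spaces:
  Word 1: 'above'
  Word 2: 'lost'
  Word 3: 'green'
  Word 4: 'eats'
  Word 5: 'drinks'
  Word 6: 'a'
  Word 7: 'bought'
  Word 8: 'so'
Total words: 8

8


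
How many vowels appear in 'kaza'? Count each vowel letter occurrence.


Scanning each character of 'kaza':
  Position 1: 'k' -> consonant (running count: 0)
  Position 2: 'a' -> vowel (running count: 1)
  Position 3: 'z' -> consonant (running count: 1)
  Position 4: 'a' -> vowel (running count: 2)
Total vowels: 2

2


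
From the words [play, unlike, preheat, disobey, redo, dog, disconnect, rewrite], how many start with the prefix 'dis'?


Checking each word for prefix 'dis':
  'play' -> no (count: 0)
  'unlike' -> no (count: 0)
  'preheat' -> no (count: 0)
  'disobey' -> YES, starts with 'dis' (count: 1)
  'redo' -> no (count: 1)
  'dog' -> no (count: 1)
  'disconnect' -> YES, starts with 'dis' (count: 2)
  'rewrite' -> no (count: 2)
Total with prefix 'dis': 2

2


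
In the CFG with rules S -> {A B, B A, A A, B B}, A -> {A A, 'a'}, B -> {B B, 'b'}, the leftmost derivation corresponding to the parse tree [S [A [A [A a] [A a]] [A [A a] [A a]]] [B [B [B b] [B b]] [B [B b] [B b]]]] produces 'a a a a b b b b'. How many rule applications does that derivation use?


Every bracketed nonterminal node [X ...] in the tree is produced by exactly one rule application.
Reading the tree off as a leftmost derivation:
  Step 1: S  =>  A B   (applied S -> A B)
  Step 2: A B  =>  A A B   (applied A -> A A)
  Step 3: A A B  =>  A A A B   (applied A -> A A)
  Step 4: A A A B  =>  a A A B   (applied A -> a)
  Step 5: a A A B  =>  a a A B   (applied A -> a)
  Step 6: a a A B  =>  a a A A B   (applied A -> A A)
  Step 7: a a A A B  =>  a a a A B   (applied A -> a)
  Step 8: a a a A B  =>  a a a a B   (applied A -> a)
  Step 9: a a a a B  =>  a a a a B B   (applied B -> B B)
  Step 10: a a a a B B  =>  a a a a B B B   (applied B -> B B)
  Step 11: a a a a B B B  =>  a a a a b B B   (applied B -> b)
  Step 12: a a a a b B B  =>  a a a a b b B   (applied B -> b)
  Step 13: a a a a b b B  =>  a a a a b b B B   (applied B -> B B)
  Step 14: a a a a b b B B  =>  a a a a b b b B   (applied B -> b)
  Step 15: a a a a b b b B  =>  a a a a b b b b   (applied B -> b)
Final yield: a a a a b b b b
Total rewrite steps: 15

15


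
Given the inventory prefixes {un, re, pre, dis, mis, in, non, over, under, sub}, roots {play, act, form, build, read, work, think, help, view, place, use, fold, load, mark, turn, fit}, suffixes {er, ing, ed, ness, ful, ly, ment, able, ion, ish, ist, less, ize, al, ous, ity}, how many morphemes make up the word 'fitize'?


Segmenting 'fitize' against the inventory:
  'fit' -> root (morpheme 1)
  'ize' -> suffix (morpheme 2)
Total morphemes: 2

2


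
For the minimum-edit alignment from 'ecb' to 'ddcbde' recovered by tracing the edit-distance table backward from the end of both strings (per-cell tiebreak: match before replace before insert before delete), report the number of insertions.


Edit distance = 4. Backtracking from cell (3, 6) with preference match > replace > insert > delete,
then listing the resulting alignment 'ecb' -> 'ddcbde' left to right:
  Step 1: insert 'd' [insertion #1]
  Step 2: replace e->d
  Step 3: keep 'c'
  Step 4: keep 'b'
  Step 5: insert 'd' [insertion #2]
  Step 6: insert 'e' [insertion #3]
Total insertions: 3

3


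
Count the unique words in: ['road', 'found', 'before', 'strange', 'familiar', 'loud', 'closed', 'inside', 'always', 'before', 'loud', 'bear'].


Listing all tokens and tracking unique types:
  Token 1: 'road' -> NEW (unique so far: 1)
  Token 2: 'found' -> NEW (unique so far: 2)
  Token 3: 'before' -> NEW (unique so far: 3)
  Token 4: 'strange' -> NEW (unique so far: 4)
  Token 5: 'familiar' -> NEW (unique so far: 5)
  Token 6: 'loud' -> NEW (unique so far: 6)
  Token 7: 'closed' -> NEW (unique so far: 7)
  Token 8: 'inside' -> NEW (unique so far: 8)
  Token 9: 'always' -> NEW (unique so far: 9)
  Token 10: 'before' -> duplicate (unique so far: 9)
  Token 11: 'loud' -> duplicate (unique so far: 9)
  Token 12: 'bear' -> NEW (unique so far: 10)
Unique types: ('always', 'bear', 'before', 'closed', 'familiar', 'found', 'inside', 'loud', 'road', 'strange')
Vocabulary size: 10

10


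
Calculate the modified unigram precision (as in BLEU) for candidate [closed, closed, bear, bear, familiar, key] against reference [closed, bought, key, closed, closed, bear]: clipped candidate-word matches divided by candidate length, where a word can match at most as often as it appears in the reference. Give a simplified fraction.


Reference word counts: {'bear': 1, 'bought': 1, 'closed': 3, 'key': 1}
Checking each candidate word (with clipping):
  'closed' -> in reference (ref count 3, used 1/3) -> match (matches: 1)
  'closed' -> in reference (ref count 3, used 2/3) -> match (matches: 2)
  'bear' -> in reference (ref count 1, used 1/1) -> match (matches: 3)
  'bear' -> ref count 1 already used up (1/1) -> clipped, no match (matches: 3)
  'familiar' -> not in reference -> no match (matches: 3)
  'key' -> in reference (ref count 1, used 1/1) -> match (matches: 4)
Clipped matches: 4, Candidate length: 6
Precision = 4/6 = 2/3

2/3


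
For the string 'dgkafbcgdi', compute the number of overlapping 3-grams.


String 'dgkafbcgdi' has length L = 10.
Number of overlapping n-grams = L - n + 1
Substituting: 10 - 3 + 1 = 8

8


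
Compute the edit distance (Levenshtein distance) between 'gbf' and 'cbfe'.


Building DP table for s1='gbf' (len 3) and s2='cbfe' (len 4):
       c  b  f  e
    0  1  2  3  4
  g 1  1  2  3  4
  b 2  2  1  2  3
  f 3  3  2  1  2
Edit distance = dp[3][4] = 2

2


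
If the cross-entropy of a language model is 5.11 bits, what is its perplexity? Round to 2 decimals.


Perplexity formula: PP = 2^H
H = 5.11
PP = 2^5.11
Decompose: 2^5.11 = 2^5 * 2^0.11
2^5 = 32, 2^0.11 ~ 1.0792282
PP ~ 32 * 1.0792282 = 34.5353024
Rounded to 2 decimals: 34.54

34.54


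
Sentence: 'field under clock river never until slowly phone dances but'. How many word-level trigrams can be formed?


Word trigrams from [10] words:
  Trigram 1: (field under clock)
  Trigram 2: (under clock river)
  Trigram 3: (clock river never)
  Trigram 4: (river never until)
  Trigram 5: (never until slowly)
  Trigram 6: (until slowly phone)
  Trigram 7: (slowly phone dances)
  Trigram 8: (phone dances but)
Total word trigrams: 10 - 2 = 8

8


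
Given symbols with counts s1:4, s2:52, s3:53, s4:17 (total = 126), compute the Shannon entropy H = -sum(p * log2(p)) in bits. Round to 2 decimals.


Computing entropy H = -sum(p_i * log2(p_i)):
  s1: p = 4/126 = 0.0317, -p*log2(p) = 0.1580
  s2: p = 52/126 = 0.4127, -p*log2(p) = 0.5269
  s3: p = 53/126 = 0.4206, -p*log2(p) = 0.5255
  s4: p = 17/126 = 0.1349, -p*log2(p) = 0.3899
H = sum of terms = 1.6003
Rounded to 2 decimals: 1.60

1.60


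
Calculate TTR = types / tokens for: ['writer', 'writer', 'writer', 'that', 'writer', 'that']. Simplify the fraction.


Tokens: 6
Unique types: ('that', 'writer') = 2
TTR = 2/6
Simplify: divide both by 2 -> 1/3
TTR = 1/3

1/3


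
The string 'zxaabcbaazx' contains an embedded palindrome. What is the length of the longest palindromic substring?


Scanning 'zxaabcbaazx' for palindromic substrings.
Substring at positions 2-8: 'aabcbaa'.
Check: reverse('aabcbaa') = 'aabcbaa' -> palindrome confirmed.
Neighbouring characters ('x' / 'z') break symmetry, so it cannot extend further.
No longer palindromic substring exists; longest length = 7

7


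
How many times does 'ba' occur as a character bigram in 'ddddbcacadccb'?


Scanning 'ddddbcacadccb' for bigram 'ba':
  Position 0: 'dd' -> no
  Position 1: 'dd' -> no
  Position 2: 'dd' -> no
  Position 3: 'db' -> no
  Position 4: 'bc' -> no
  Position 5: 'ca' -> no
  Position 6: 'ac' -> no
  Position 7: 'ca' -> no
  Position 8: 'ad' -> no
  Position 9: 'dc' -> no
  Position 10: 'cc' -> no
  Position 11: 'cb' -> no
Total matches: 0

0


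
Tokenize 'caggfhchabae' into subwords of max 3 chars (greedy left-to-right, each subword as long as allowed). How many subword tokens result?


'caggfhchabae' has 12 characters.
Chunking with max size 3:
  Chunk 1: 'cag' (positions 0-2)
  Chunk 2: 'gfh' (positions 3-5)
  Chunk 3: 'cha' (positions 6-8)
  Chunk 4: 'bae' (positions 9-11)
Total chunks: ceil(12 / 3) = 4

4


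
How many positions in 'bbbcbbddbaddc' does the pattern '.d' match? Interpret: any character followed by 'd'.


Pattern: .d means any character followed by 'd'.
Scanning 'bbbcbbddbaddc' position-by-position:
  Pos 0: window 'bb' -> no
  Pos 1: window 'bb' -> no
  Pos 2: window 'bc' -> no
  Pos 3: window 'cb' -> no
  Pos 4: window 'bb' -> no
  Pos 5: window 'bd' -> MATCH
  Pos 6: window 'dd' -> MATCH
  Pos 7: window 'db' -> no
  Pos 8: window 'ba' -> no
  Pos 9: window 'ad' -> MATCH
  Pos 10: window 'dd' -> MATCH
  Pos 11: window 'dc' -> no
  Pos 12: window 'c' -> no
Total matches: 4

4


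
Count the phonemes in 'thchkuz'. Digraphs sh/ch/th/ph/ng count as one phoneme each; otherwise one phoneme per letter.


Parsing 'thchkuz' greedily, digraphs first:
  'th' -> digraph (1 consonant phoneme) (phonemes so far: 1)
  'ch' -> digraph (1 consonant phoneme) (phonemes so far: 2)
  'k' -> consonant phoneme (phonemes so far: 3)
  'u' -> vowel phoneme (phonemes so far: 4)
  'z' -> consonant phoneme (phonemes so far: 5)
Total phonemes: 5

5


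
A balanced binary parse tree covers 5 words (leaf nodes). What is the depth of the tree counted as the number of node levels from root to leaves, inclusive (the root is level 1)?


In a balanced binary tree with n leaves the deepest leaf is ceil(log2(n)) edges below the root,
so counting node levels inclusive of root and leaves gives ceil(log2(n)) + 1 levels.
log2(5) = 2.3219
ceil(2.3219) = 3
levels = 3 + 1 = 4

4


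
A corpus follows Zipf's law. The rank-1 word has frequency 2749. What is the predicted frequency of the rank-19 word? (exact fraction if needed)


Zipf's law: freq(rank) = f1 / rank
f1 = 2749, rank = 19
freq = 2749 / 19
GCD(2749, 19) = 1
Simplified: 2749/19

2749/19


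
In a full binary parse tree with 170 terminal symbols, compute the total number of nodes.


Leaf nodes (terminals): 170
Internal nodes = n - 1 = 170 - 1 = 169
Total = leaves + internal = 170 + 169 = 339

339


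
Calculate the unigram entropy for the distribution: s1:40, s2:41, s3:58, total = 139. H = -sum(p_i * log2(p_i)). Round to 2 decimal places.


Computing entropy H = -sum(p_i * log2(p_i)):
  s1: p = 40/139 = 0.2878, -p*log2(p) = 0.5171
  s2: p = 41/139 = 0.2950, -p*log2(p) = 0.5195
  s3: p = 58/139 = 0.4173, -p*log2(p) = 0.5262
H = sum of terms = 1.5628
Rounded to 2 decimals: 1.56

1.56


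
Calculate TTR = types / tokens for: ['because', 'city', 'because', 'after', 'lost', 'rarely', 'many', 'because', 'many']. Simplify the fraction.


Tokens: 9
Unique types: ('after', 'because', 'city', 'lost', 'many', 'rarely') = 6
TTR = 6/9
Simplify: divide both by 3 -> 2/3
TTR = 2/3

2/3


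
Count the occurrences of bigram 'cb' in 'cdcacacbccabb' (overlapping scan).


Scanning 'cdcacacbccabb' for bigram 'cb':
  Position 0: 'cd' -> no
  Position 1: 'dc' -> no
  Position 2: 'ca' -> no
  Position 3: 'ac' -> no
  Position 4: 'ca' -> no
  Position 5: 'ac' -> no
  Position 6: 'cb' -> MATCH
  Position 7: 'bc' -> no
  Position 8: 'cc' -> no
  Position 9: 'ca' -> no
  Position 10: 'ab' -> no
  Position 11: 'bb' -> no
Total matches: 1

1


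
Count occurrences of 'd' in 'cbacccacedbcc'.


Scanning 'cbacccacedbcc' for 'd':
  Position 9: 'd' -> MATCH (count: 1)
Total occurrences of 'd': 1

1


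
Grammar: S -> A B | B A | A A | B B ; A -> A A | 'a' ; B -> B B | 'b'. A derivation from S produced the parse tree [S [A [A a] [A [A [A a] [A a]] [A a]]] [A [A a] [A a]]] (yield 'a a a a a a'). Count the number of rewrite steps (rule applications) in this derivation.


Every bracketed nonterminal node [X ...] in the tree is produced by exactly one rule application.
Reading the tree off as a leftmost derivation:
  Step 1: S  =>  A A   (applied S -> A A)
  Step 2: A A  =>  A A A   (applied A -> A A)
  Step 3: A A A  =>  a A A   (applied A -> a)
  Step 4: a A A  =>  a A A A   (applied A -> A A)
  Step 5: a A A A  =>  a A A A A   (applied A -> A A)
  Step 6: a A A A A  =>  a a A A A   (applied A -> a)
  Step 7: a a A A A  =>  a a a A A   (applied A -> a)
  Step 8: a a a A A  =>  a a a a A   (applied A -> a)
  Step 9: a a a a A  =>  a a a a A A   (applied A -> A A)
  Step 10: a a a a A A  =>  a a a a a A   (applied A -> a)
  Step 11: a a a a a A  =>  a a a a a a   (applied A -> a)
Final yield: a a a a a a
Total rewrite steps: 11

11


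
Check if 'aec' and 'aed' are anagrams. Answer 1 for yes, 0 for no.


Sort characters of 'aec': 'ace'
Sort characters of 'aed': 'ade'
Sorted forms differ -> they are NOT anagrams
Result: 0

0


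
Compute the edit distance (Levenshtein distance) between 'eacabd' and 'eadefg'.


Building DP table for s1='eacabd' (len 6) and s2='eadefg' (len 6):
       e  a  d  e  f  g
    0  1  2  3  4  5  6
  e 1  0  1  2  3  4  5
  a 2  1  0  1  2  3  4
  c 3  2  1  1  2  3  4
  a 4  3  2  2  2  3  4
  b 5  4  3  3  3  3  4
  d 6  5  4  3  4  4  4
Edit distance = dp[6][6] = 4

4


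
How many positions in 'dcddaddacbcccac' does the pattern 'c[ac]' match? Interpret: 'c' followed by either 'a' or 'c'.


Pattern: c[ac] means 'c' followed by either 'a' or 'c'.
Scanning 'dcddaddacbcccac' position-by-position:
  Pos 0: window 'dc' -> no
  Pos 1: window 'cd' -> no
  Pos 2: window 'dd' -> no
  Pos 3: window 'da' -> no
  Pos 4: window 'ad' -> no
  Pos 5: window 'dd' -> no
  Pos 6: window 'da' -> no
  Pos 7: window 'ac' -> no
  Pos 8: window 'cb' -> no
  Pos 9: window 'bc' -> no
  Pos 10: window 'cc' -> MATCH
  Pos 11: window 'cc' -> MATCH
  Pos 12: window 'ca' -> MATCH
  Pos 13: window 'ac' -> no
  Pos 14: window 'c' -> no
Total matches: 3

3


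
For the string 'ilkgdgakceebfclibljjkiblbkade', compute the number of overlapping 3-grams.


String 'ilkgdgakceebfclibljjkiblbkade' has length L = 29.
Number of overlapping n-grams = L - n + 1
Substituting: 29 - 3 + 1 = 27

27


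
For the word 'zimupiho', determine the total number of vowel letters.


Scanning each character of 'zimupiho':
  Position 1: 'z' -> consonant (running count: 0)
  Position 2: 'i' -> vowel (running count: 1)
  Position 3: 'm' -> consonant (running count: 1)
  Position 4: 'u' -> vowel (running count: 2)
  Position 5: 'p' -> consonant (running count: 2)
  Position 6: 'i' -> vowel (running count: 3)
  Position 7: 'h' -> consonant (running count: 3)
  Position 8: 'o' -> vowel (running count: 4)
Total vowels: 4

4


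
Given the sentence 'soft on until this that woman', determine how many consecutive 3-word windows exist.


Word trigrams from [6] words:
  Trigram 1: (soft on until)
  Trigram 2: (on until this)
  Trigram 3: (until this that)
  Trigram 4: (this that woman)
Total word trigrams: 6 - 2 = 4

4


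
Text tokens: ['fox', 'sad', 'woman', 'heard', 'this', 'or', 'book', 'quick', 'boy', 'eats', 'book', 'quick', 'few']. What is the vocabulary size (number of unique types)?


Listing all tokens and tracking unique types:
  Token 1: 'fox' -> NEW (unique so far: 1)
  Token 2: 'sad' -> NEW (unique so far: 2)
  Token 3: 'woman' -> NEW (unique so far: 3)
  Token 4: 'heard' -> NEW (unique so far: 4)
  Token 5: 'this' -> NEW (unique so far: 5)
  Token 6: 'or' -> NEW (unique so far: 6)
  Token 7: 'book' -> NEW (unique so far: 7)
  Token 8: 'quick' -> NEW (unique so far: 8)
  Token 9: 'boy' -> NEW (unique so far: 9)
  Token 10: 'eats' -> NEW (unique so far: 10)
  Token 11: 'book' -> duplicate (unique so far: 10)
  Token 12: 'quick' -> duplicate (unique so far: 10)
  Token 13: 'few' -> NEW (unique so far: 11)
Unique types: ('book', 'boy', 'eats', 'few', 'fox', 'heard', 'or', 'quick', 'sad', 'this', 'woman')
Vocabulary size: 11

11


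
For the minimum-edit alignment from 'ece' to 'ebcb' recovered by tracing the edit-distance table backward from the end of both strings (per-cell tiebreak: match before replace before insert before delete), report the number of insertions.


Edit distance = 2. Backtracking from cell (3, 4) with preference match > replace > insert > delete,
then listing the resulting alignment 'ece' -> 'ebcb' left to right:
  Step 1: keep 'e'
  Step 2: insert 'b' [insertion #1]
  Step 3: keep 'c'
  Step 4: replace e->b
Total insertions: 1

1


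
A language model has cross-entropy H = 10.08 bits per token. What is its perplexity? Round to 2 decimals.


Perplexity formula: PP = 2^H
H = 10.08
PP = 2^10.08
Decompose: 2^10.08 = 2^10 * 2^0.08
2^10 = 1024, 2^0.08 ~ 1.0570180
PP ~ 1024 * 1.0570180 = 1082.3864320
Rounded to 2 decimals: 1082.39

1082.39


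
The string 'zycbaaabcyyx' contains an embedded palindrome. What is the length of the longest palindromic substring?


Scanning 'zycbaaabcyyx' for palindromic substrings.
Substring at positions 1-9: 'ycbaaabcy'.
Check: reverse('ycbaaabcy') = 'ycbaaabcy' -> palindrome confirmed.
Neighbouring characters ('z' / 'y') break symmetry, so it cannot extend further.
No longer palindromic substring exists; longest length = 9

9


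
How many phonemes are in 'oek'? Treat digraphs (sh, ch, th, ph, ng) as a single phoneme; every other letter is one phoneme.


Parsing 'oek' greedily, digraphs first:
  'o' -> vowel phoneme (phonemes so far: 1)
  'e' -> vowel phoneme (phonemes so far: 2)
  'k' -> consonant phoneme (phonemes so far: 3)
Total phonemes: 3

3


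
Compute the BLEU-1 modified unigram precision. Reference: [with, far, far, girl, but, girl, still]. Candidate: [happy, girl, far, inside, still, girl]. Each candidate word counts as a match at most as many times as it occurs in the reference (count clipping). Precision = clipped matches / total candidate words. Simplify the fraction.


Reference word counts: {'but': 1, 'far': 2, 'girl': 2, 'still': 1, 'with': 1}
Checking each candidate word (with clipping):
  'happy' -> not in reference -> no match (matches: 0)
  'girl' -> in reference (ref count 2, used 1/2) -> match (matches: 1)
  'far' -> in reference (ref count 2, used 1/2) -> match (matches: 2)
  'inside' -> not in reference -> no match (matches: 2)
  'still' -> in reference (ref count 1, used 1/1) -> match (matches: 3)
  'girl' -> in reference (ref count 2, used 2/2) -> match (matches: 4)
Clipped matches: 4, Candidate length: 6
Precision = 4/6 = 2/3

2/3


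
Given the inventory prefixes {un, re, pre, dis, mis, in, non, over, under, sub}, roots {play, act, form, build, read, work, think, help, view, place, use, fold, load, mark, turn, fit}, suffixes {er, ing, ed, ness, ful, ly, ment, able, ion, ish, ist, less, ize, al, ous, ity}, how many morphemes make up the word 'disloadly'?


Segmenting 'disloadly' against the inventory:
  'dis' -> prefix (morpheme 1)
  'load' -> root (morpheme 2)
  'ly' -> suffix (morpheme 3)
Total morphemes: 3

3


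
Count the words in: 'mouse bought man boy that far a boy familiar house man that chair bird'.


Counting words by splitting on spaces:
  Word 1: 'mouse'
  Word 2: 'bought'
  Word 3: 'man'
  Word 4: 'boy'
  Word 5: 'that'
  Word 6: 'far'
  Word 7: 'a'
  Word 8: 'boy'
  Word 9: 'familiar'
  Word 10: 'house'
  Word 11: 'man'
  Word 12: 'that'
  Word 13: 'chair'
  Word 14: 'bird'
Total words: 14

14


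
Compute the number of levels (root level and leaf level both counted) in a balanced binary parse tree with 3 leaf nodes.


In a balanced binary tree with n leaves the deepest leaf is ceil(log2(n)) edges below the root,
so counting node levels inclusive of root and leaves gives ceil(log2(n)) + 1 levels.
log2(3) = 1.5850
ceil(1.5850) = 2
levels = 2 + 1 = 3

3


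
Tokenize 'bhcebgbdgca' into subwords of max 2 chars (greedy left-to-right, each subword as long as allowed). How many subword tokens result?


'bhcebgbdgca' has 11 characters.
Chunking with max size 2:
  Chunk 1: 'bh' (positions 0-1)
  Chunk 2: 'ce' (positions 2-3)
  Chunk 3: 'bg' (positions 4-5)
  Chunk 4: 'bd' (positions 6-7)
  Chunk 5: 'gc' (positions 8-9)
  Chunk 6: 'a' (positions 10-10)
Total chunks: ceil(11 / 2) = 6

6


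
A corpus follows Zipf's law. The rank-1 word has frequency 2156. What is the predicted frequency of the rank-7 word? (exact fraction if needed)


Zipf's law: freq(rank) = f1 / rank
f1 = 2156, rank = 7
freq = 2156 / 7
= 308

308


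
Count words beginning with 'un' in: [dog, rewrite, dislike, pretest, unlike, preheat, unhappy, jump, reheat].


Checking each word for prefix 'un':
  'dog' -> no (count: 0)
  'rewrite' -> no (count: 0)
  'dislike' -> no (count: 0)
  'pretest' -> no (count: 0)
  'unlike' -> YES, starts with 'un' (count: 1)
  'preheat' -> no (count: 1)
  'unhappy' -> YES, starts with 'un' (count: 2)
  'jump' -> no (count: 2)
  'reheat' -> no (count: 2)
Total with prefix 'un': 2

2


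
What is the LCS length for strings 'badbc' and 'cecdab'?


DP table for LCS of 'badbc' and 'cecdab':
       c  e  c  d  a  b
    0  0  0  0  0  0  0
  b 0  0  0  0  0  0  1
  a 0  0  0  0  0  1  1
  d 0  0  0  0  1  1  1
  b 0  0  0  0  1  1  2
  c 0  1  1  1  1  1  2
LCS: 'ab'
LCS length = 2

2


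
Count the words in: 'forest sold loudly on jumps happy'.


Counting words by splitting on spaces:
  Word 1: 'forest'
  Word 2: 'sold'
  Word 3: 'loudly'
  Word 4: 'on'
  Word 5: 'jumps'
  Word 6: 'happy'
Total words: 6

6


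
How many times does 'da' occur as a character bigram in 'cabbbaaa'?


Scanning 'cabbbaaa' for bigram 'da':
  Position 0: 'ca' -> no
  Position 1: 'ab' -> no
  Position 2: 'bb' -> no
  Position 3: 'bb' -> no
  Position 4: 'ba' -> no
  Position 5: 'aa' -> no
  Position 6: 'aa' -> no
Total matches: 0

0


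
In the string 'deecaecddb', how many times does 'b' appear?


Scanning 'deecaecddb' for 'b':
  Position 9: 'b' -> MATCH (count: 1)
Total occurrences of 'b': 1

1


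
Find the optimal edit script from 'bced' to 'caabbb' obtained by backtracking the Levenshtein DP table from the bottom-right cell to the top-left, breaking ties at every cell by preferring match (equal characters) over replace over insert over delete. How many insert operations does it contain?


Edit distance = 6. Backtracking from cell (4, 6) with preference match > replace > insert > delete,
then listing the resulting alignment 'bced' -> 'caabbb' left to right:
  Step 1: insert 'c' [insertion #1]
  Step 2: insert 'a' [insertion #2]
  Step 3: replace b->a
  Step 4: replace c->b
  Step 5: replace e->b
  Step 6: replace d->b
Total insertions: 2

2


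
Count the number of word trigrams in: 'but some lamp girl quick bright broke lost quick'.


Word trigrams from [9] words:
  Trigram 1: (but some lamp)
  Trigram 2: (some lamp girl)
  Trigram 3: (lamp girl quick)
  Trigram 4: (girl quick bright)
  Trigram 5: (quick bright broke)
  Trigram 6: (bright broke lost)
  Trigram 7: (broke lost quick)
Total word trigrams: 9 - 2 = 7

7


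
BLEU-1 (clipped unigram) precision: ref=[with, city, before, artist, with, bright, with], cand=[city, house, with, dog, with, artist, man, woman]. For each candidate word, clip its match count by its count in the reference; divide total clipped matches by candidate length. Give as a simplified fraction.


Reference word counts: {'artist': 1, 'before': 1, 'bright': 1, 'city': 1, 'with': 3}
Checking each candidate word (with clipping):
  'city' -> in reference (ref count 1, used 1/1) -> match (matches: 1)
  'house' -> not in reference -> no match (matches: 1)
  'with' -> in reference (ref count 3, used 1/3) -> match (matches: 2)
  'dog' -> not in reference -> no match (matches: 2)
  'with' -> in reference (ref count 3, used 2/3) -> match (matches: 3)
  'artist' -> in reference (ref count 1, used 1/1) -> match (matches: 4)
  'man' -> not in reference -> no match (matches: 4)
  'woman' -> not in reference -> no match (matches: 4)
Clipped matches: 4, Candidate length: 8
Precision = 4/8 = 1/2

1/2


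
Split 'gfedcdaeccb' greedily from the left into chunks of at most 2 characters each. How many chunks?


'gfedcdaeccb' has 11 characters.
Chunking with max size 2:
  Chunk 1: 'gf' (positions 0-1)
  Chunk 2: 'ed' (positions 2-3)
  Chunk 3: 'cd' (positions 4-5)
  Chunk 4: 'ae' (positions 6-7)
  Chunk 5: 'cc' (positions 8-9)
  Chunk 6: 'b' (positions 10-10)
Total chunks: ceil(11 / 2) = 6

6


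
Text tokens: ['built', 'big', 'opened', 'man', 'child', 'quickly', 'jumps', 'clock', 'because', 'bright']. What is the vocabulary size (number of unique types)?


Listing all tokens and tracking unique types:
  Token 1: 'built' -> NEW (unique so far: 1)
  Token 2: 'big' -> NEW (unique so far: 2)
  Token 3: 'opened' -> NEW (unique so far: 3)
  Token 4: 'man' -> NEW (unique so far: 4)
  Token 5: 'child' -> NEW (unique so far: 5)
  Token 6: 'quickly' -> NEW (unique so far: 6)
  Token 7: 'jumps' -> NEW (unique so far: 7)
  Token 8: 'clock' -> NEW (unique so far: 8)
  Token 9: 'because' -> NEW (unique so far: 9)
  Token 10: 'bright' -> NEW (unique so far: 10)
Unique types: ('because', 'big', 'bright', 'built', 'child', 'clock', 'jumps', 'man', 'opened', 'quickly')
Vocabulary size: 10

10


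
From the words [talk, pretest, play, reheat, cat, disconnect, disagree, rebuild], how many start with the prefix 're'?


Checking each word for prefix 're':
  'talk' -> no (count: 0)
  'pretest' -> no (count: 0)
  'play' -> no (count: 0)
  'reheat' -> YES, starts with 're' (count: 1)
  'cat' -> no (count: 1)
  'disconnect' -> no (count: 1)
  'disagree' -> no (count: 1)
  'rebuild' -> YES, starts with 're' (count: 2)
Total with prefix 're': 2

2


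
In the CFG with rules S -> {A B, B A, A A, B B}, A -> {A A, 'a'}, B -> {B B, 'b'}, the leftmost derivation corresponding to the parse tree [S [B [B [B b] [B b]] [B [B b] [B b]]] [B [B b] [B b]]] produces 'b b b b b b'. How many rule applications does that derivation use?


Every bracketed nonterminal node [X ...] in the tree is produced by exactly one rule application.
Reading the tree off as a leftmost derivation:
  Step 1: S  =>  B B   (applied S -> B B)
  Step 2: B B  =>  B B B   (applied B -> B B)
  Step 3: B B B  =>  B B B B   (applied B -> B B)
  Step 4: B B B B  =>  b B B B   (applied B -> b)
  Step 5: b B B B  =>  b b B B   (applied B -> b)
  Step 6: b b B B  =>  b b B B B   (applied B -> B B)
  Step 7: b b B B B  =>  b b b B B   (applied B -> b)
  Step 8: b b b B B  =>  b b b b B   (applied B -> b)
  Step 9: b b b b B  =>  b b b b B B   (applied B -> B B)
  Step 10: b b b b B B  =>  b b b b b B   (applied B -> b)
  Step 11: b b b b b B  =>  b b b b b b   (applied B -> b)
Final yield: b b b b b b
Total rewrite steps: 11

11


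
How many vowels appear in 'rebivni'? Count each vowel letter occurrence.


Scanning each character of 'rebivni':
  Position 1: 'r' -> consonant (running count: 0)
  Position 2: 'e' -> vowel (running count: 1)
  Position 3: 'b' -> consonant (running count: 1)
  Position 4: 'i' -> vowel (running count: 2)
  Position 5: 'v' -> consonant (running count: 2)
  Position 6: 'n' -> consonant (running count: 2)
  Position 7: 'i' -> vowel (running count: 3)
Total vowels: 3

3


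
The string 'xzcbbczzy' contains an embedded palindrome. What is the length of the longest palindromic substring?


Scanning 'xzcbbczzy' for palindromic substrings.
Substring at positions 1-6: 'zcbbcz'.
Check: reverse('zcbbcz') = 'zcbbcz' -> palindrome confirmed.
Neighbouring characters ('x' / 'z') break symmetry, so it cannot extend further.
No longer palindromic substring exists; longest length = 6

6
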